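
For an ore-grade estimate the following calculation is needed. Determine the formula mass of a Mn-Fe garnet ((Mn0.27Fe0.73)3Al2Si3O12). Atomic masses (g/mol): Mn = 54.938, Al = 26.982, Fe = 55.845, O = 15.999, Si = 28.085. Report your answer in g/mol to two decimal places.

M = 0.81·54.938 + 2.19·55.845 + 2·26.982 + 3·28.085 + 12·15.999

497.01 g/mol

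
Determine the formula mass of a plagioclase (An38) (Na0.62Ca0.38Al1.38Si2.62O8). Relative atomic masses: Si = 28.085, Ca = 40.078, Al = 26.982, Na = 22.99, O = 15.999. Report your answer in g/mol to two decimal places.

268.29 g/mol

Na: 0.62 × 22.99 = 14.2538
Ca: 0.38 × 40.078 = 15.2296
Al: 1.38 × 26.982 = 37.2352
Si: 2.62 × 28.085 = 73.5827
O: 8 × 15.999 = 127.9920
Summing the contributions gives the formula mass.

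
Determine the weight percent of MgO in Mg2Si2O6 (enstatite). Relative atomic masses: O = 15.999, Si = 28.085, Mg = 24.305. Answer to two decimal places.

40.15 wt%

Formula mass = 200.774 g/mol.
2 Mg → 2.0000 mol MgO per formula unit; M(MgO) = 40.304, so MgO mass = 80.608 g.
80.608/200.774 × 100 = 40.15 wt%.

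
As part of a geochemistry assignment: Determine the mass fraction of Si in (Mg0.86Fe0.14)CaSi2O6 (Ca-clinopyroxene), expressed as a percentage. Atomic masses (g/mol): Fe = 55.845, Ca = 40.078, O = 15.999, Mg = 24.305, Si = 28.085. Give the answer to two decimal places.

25.42 weight percent

M((Mg0.86Fe0.14)CaSi2O6) = 220.963 g/mol.
Si contributes 2 × 28.085 = 56.170 g per mole.
56.170/220.963 = 0.2542 → 25.42%.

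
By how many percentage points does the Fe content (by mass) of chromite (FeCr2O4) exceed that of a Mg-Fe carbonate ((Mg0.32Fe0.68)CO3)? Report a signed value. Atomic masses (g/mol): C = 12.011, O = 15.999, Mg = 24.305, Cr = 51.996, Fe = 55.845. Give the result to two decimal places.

Fe in FeCr2O4: molar mass 223.833 g/mol; 1×55.845 = 55.845 g → 24.95 wt%.
Fe in (Mg0.32Fe0.68)CO3: molar mass 105.760 g/mol; 0.68×55.845 = 37.975 g → 35.91 wt%.
Difference = 24.95 − 35.91 = -10.96 percentage points.

-10.96 percentage points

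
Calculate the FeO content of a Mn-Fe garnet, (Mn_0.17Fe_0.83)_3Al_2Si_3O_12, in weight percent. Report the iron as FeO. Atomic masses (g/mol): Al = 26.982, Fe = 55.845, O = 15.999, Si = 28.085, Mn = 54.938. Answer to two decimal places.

35.97 wt%

M((Mn_0.17Fe_0.83)_3Al_2Si_3O_12) = 497.279 g/mol; M(FeO) = 71.844 g/mol.
Moles FeO per formula unit = 2.49 Fe ÷ 1 = 2.4900.
FeO fraction = (2.4900 × 71.844) / 497.279 = 178.892/497.279 = 0.3597.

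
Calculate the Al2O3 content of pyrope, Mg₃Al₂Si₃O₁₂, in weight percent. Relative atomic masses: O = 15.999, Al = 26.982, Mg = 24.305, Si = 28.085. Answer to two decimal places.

Molar mass of Mg₃Al₂Si₃O₁₂ = 3×24.305 + 2×26.982 + 3×28.085 + 12×15.999 = 403.122 g/mol.
Each formula unit contains 2 Al, equivalent to 2/2 = 1.0000 mol Al2O3.
M(Al2O3) = 2×26.982 + 3×15.999 = 101.961 g/mol.
Mass of Al2O3 per formula unit = 1.0000 × 101.961 = 101.961 g.
Al2O3 wt% = 101.961 / 403.122 × 100 = 25.29%.

25.29 wt%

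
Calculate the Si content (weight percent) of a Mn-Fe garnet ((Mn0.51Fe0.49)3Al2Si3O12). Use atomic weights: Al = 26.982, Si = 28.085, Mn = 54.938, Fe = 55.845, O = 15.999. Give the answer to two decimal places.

M((Mn0.51Fe0.49)3Al2Si3O12) = 496.354 g/mol.
Si contributes 3 × 28.085 = 84.255 g per mole.
84.255/496.354 = 0.1697 → 16.97%.

16.97 weight percent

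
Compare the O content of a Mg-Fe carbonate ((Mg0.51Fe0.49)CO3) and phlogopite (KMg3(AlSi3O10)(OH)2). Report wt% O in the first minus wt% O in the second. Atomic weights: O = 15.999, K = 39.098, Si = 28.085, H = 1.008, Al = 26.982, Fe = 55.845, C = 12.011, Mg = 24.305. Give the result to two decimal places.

M((Mg0.51Fe0.49)CO3) = 99.768 g/mol, so wt% O = 47.997/99.768 × 100 = 48.11%.
M(KMg3(AlSi3O10)(OH)2) = 417.254 g/mol, so wt% O = 191.988/417.254 × 100 = 46.01%.
48.11 − 46.01 = 2.10 pp.

2.10 percentage points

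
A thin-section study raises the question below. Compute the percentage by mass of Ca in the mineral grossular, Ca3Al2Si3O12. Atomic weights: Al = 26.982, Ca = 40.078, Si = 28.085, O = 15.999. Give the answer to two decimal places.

Molar mass of Ca3Al2Si3O12: 3·40.078 + 2·26.982 + 3·28.085 + 12·15.999 = 450.441 g/mol.
Mass of Ca per formula unit: 3 × 40.078 = 120.234 g.
Weight fraction Ca = 120.234 / 450.441 = 0.2669.

26.69 weight percent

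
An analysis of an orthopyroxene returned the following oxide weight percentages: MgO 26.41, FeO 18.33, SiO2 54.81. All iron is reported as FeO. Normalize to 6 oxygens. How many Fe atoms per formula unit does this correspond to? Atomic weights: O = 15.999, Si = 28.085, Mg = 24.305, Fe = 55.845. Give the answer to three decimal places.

MgO (M=40.304): mol = 0.65527; Mg = 0.65527, O = 0.65527.
FeO (M=71.844): mol = 0.25514; Fe = 0.25514, O = 0.25514.
SiO2 (M=60.083): mol = 0.91224; Si = 0.91224, O = 1.82448.
ΣO = 2.73489; factor = 6/ΣO = 2.19387.
Fe apfu = 0.25514 × 2.19387 = 0.560.

0.560 Fe apfu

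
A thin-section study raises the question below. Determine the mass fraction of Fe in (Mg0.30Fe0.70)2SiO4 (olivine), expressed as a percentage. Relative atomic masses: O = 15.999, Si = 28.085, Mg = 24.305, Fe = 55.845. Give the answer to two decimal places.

42.30 mass %

Formula mass = 0.60*24.305 + 1.40*55.845 + 1*28.085 + 4*15.999 = 184.847 g/mol, of which 78.183 g is Fe.
So Fe makes up 78.183/184.847 = 0.4230 of the mass, i.e. 42.30%.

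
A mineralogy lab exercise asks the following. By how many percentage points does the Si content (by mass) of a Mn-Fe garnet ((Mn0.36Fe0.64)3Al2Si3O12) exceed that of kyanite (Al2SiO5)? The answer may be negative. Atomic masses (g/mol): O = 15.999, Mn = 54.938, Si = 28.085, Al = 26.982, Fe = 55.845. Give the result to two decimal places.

First mineral: 84.255 g Si in 496.762 g formula = 16.96 wt% Si.
Second mineral: 28.085 g Si in 162.044 g formula = 17.33 wt% Si.
16.96% − 17.33% gives a difference of -0.37 percentage points.

-0.37 percentage points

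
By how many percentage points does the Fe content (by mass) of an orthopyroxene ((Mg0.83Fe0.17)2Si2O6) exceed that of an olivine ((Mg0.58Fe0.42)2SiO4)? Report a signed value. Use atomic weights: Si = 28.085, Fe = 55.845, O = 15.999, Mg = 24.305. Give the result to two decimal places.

-19.08 percentage points

M((Mg0.83Fe0.17)2Si2O6) = 211.498 g/mol, so wt% Fe = 18.987/211.498 × 100 = 8.98%.
M((Mg0.58Fe0.42)2SiO4) = 167.185 g/mol, so wt% Fe = 46.910/167.185 × 100 = 28.06%.
8.98 − 28.06 = -19.08 pp.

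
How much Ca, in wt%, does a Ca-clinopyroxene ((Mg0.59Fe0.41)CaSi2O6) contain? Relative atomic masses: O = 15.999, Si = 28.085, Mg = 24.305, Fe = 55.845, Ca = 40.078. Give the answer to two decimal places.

17.46 wt%

Formula mass = 0.59·24.305 + 0.41·55.845 + 1·40.078 + 2·28.085 + 6·15.999 = 229.478 g/mol, of which 40.078 g is Ca.
So Ca makes up 40.078/229.478 = 0.1746 of the mass, i.e. 17.46%.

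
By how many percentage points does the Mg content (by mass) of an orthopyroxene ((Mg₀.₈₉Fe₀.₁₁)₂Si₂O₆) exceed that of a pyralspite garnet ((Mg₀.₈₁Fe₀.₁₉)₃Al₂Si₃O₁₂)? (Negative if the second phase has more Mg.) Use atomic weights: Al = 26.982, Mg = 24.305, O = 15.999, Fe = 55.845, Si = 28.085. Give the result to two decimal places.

M((Mg₀.₈₉Fe₀.₁₁)₂Si₂O₆) = 207.713 g/mol, so wt% Mg = 43.263/207.713 × 100 = 20.83%.
M((Mg₀.₈₁Fe₀.₁₉)₃Al₂Si₃O₁₂) = 421.100 g/mol, so wt% Mg = 59.061/421.100 × 100 = 14.03%.
20.83 − 14.03 = 6.80 pp.

6.80 percentage points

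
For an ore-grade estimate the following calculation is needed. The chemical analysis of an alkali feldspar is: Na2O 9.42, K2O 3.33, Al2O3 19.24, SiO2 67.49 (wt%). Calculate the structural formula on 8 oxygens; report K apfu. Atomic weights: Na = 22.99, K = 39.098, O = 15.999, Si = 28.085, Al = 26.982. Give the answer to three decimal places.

Na2O (M=61.979): mol = 0.15199; Na = 0.30398, O = 0.15199.
K2O (M=94.195): mol = 0.03535; K = 0.07070, O = 0.03535.
Al2O3 (M=101.961): mol = 0.18870; Al = 0.37740, O = 0.56610.
SiO2 (M=60.083): mol = 1.12328; Si = 1.12328, O = 2.24656.
ΣO = 3.00000; factor = 8/ΣO = 2.66667.
K apfu = 0.07070 × 2.66667 = 0.189.

0.189 K apfu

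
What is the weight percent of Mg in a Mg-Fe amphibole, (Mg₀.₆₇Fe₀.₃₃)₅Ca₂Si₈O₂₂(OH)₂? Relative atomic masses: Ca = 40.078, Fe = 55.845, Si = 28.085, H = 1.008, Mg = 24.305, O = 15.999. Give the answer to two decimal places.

Formula mass = 3.35*24.305 + 1.65*55.845 + 2*40.078 + 8*28.085 + 24*15.999 + 2*1.008 = 864.394 g/mol, of which 81.422 g is Mg.
So Mg makes up 81.422/864.394 = 0.0942 of the mass, i.e. 9.42%.

9.42 mass %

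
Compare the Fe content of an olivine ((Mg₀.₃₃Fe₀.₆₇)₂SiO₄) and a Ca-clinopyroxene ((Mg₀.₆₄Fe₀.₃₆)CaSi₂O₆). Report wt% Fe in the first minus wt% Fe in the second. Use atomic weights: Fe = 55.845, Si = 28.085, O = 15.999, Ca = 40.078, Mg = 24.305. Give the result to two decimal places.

Fe in (Mg₀.₃₃Fe₀.₆₇)₂SiO₄: molar mass 182.955 g/mol; 1.34×55.845 = 74.832 g → 40.90 wt%.
Fe in (Mg₀.₆₄Fe₀.₃₆)CaSi₂O₆: molar mass 227.901 g/mol; 0.36×55.845 = 20.104 g → 8.82 wt%.
Difference = 40.90 − 8.82 = 32.08 percentage points.

32.08 percentage points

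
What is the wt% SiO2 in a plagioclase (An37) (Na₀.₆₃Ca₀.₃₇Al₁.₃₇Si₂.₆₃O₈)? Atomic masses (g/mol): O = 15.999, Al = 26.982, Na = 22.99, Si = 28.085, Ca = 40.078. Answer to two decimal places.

58.93 wt%

Molar mass of Na₀.₆₃Ca₀.₃₇Al₁.₃₇Si₂.₆₃O₈ = 0.63·22.99 + 0.37·40.078 + 1.37·26.982 + 2.63·28.085 + 8·15.999 = 268.133 g/mol.
Each formula unit contains 2.63 Si, equivalent to 2.63/1 = 2.6300 mol SiO2.
M(SiO2) = 1×28.085 + 2×15.999 = 60.083 g/mol.
Mass of SiO2 per formula unit = 2.6300 × 60.083 = 158.018 g.
SiO2 wt% = 158.018 / 268.133 × 100 = 58.93%.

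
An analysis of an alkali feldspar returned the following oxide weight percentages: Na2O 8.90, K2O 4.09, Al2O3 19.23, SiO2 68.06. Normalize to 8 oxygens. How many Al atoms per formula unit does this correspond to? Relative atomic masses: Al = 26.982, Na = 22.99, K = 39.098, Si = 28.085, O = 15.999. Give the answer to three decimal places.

Na2O (M=61.979): mol = 0.14360; Na = 0.28720, O = 0.14360.
K2O (M=94.195): mol = 0.04342; K = 0.08684, O = 0.04342.
Al2O3 (M=101.961): mol = 0.18860; Al = 0.37720, O = 0.56580.
SiO2 (M=60.083): mol = 1.13277; Si = 1.13277, O = 2.26554.
ΣO = 3.01836; factor = 8/ΣO = 2.65045.
Al apfu = 0.37720 × 2.65045 = 1.000.

1.000 Al apfu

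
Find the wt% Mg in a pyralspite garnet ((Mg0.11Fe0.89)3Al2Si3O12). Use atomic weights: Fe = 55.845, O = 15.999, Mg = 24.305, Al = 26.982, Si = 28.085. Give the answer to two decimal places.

1.65 weight percent

Molar mass of (Mg0.11Fe0.89)3Al2Si3O12: 0.33×24.305 + 2.67×55.845 + 2×26.982 + 3×28.085 + 12×15.999 = 487.334 g/mol.
Mass of Mg per formula unit: 0.33 × 24.305 = 8.021 g.
Weight fraction Mg = 8.021 / 487.334 = 0.0165.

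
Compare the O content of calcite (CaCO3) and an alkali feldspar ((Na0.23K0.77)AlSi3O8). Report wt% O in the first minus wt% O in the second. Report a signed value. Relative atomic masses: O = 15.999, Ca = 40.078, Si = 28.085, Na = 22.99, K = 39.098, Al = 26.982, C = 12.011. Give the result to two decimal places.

O in CaCO3: molar mass 100.086 g/mol; 3×15.999 = 47.997 g → 47.96 wt%.
O in (Na0.23K0.77)AlSi3O8: molar mass 274.622 g/mol; 8×15.999 = 127.992 g → 46.61 wt%.
Difference = 47.96 − 46.61 = 1.35 percentage points.

1.35 percentage points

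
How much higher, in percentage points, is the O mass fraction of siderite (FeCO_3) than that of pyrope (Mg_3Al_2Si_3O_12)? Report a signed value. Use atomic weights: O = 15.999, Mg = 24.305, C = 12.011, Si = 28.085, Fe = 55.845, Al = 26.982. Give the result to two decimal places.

-6.20 percentage points

First mineral: 47.997 g O in 115.853 g formula = 41.43 wt% O.
Second mineral: 191.988 g O in 403.122 g formula = 47.63 wt% O.
41.43% − 47.63% gives a difference of -6.20 percentage points.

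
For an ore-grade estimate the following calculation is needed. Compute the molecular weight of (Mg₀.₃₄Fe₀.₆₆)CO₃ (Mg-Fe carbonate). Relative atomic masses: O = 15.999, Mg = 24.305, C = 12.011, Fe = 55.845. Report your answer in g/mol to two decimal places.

Mg: 0.34 × 24.305 = 8.2637
Fe: 0.66 × 55.845 = 36.8577
C: 1 × 12.011 = 12.0110
O: 3 × 15.999 = 47.9970
Summing the contributions gives the formula mass.

105.13 g/mol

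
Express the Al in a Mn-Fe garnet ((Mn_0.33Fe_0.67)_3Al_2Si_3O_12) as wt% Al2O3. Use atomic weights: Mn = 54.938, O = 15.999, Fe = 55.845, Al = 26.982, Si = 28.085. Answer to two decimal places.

20.52 wt%

M((Mn_0.33Fe_0.67)_3Al_2Si_3O_12) = 496.844 g/mol; M(Al2O3) = 101.961 g/mol.
Moles Al2O3 per formula unit = 2 Al ÷ 2 = 1.0000.
Al2O3 fraction = (1.0000 × 101.961) / 496.844 = 101.961/496.844 = 0.2052.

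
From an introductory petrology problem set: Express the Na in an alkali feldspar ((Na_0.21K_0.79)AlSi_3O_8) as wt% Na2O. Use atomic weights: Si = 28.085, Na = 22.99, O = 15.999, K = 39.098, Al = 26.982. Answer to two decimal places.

2.37 wt%

Formula mass = 274.944 g/mol.
0.21 Na → 0.1050 mol Na2O per formula unit; M(Na2O) = 61.979, so Na2O mass = 6.508 g.
6.508/274.944 × 100 = 2.37 wt%.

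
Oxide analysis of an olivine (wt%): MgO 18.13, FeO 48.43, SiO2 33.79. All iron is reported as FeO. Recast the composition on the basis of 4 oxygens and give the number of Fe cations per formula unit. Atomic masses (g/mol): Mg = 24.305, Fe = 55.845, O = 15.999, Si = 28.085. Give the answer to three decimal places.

1.199 Fe apfu

18.13 wt% MgO ÷ 40.304 g/mol = 0.44983 mol, giving 0.44983 Mg and 0.44983 O.
48.43 wt% FeO ÷ 71.844 g/mol = 0.67410 mol, giving 0.67410 Fe and 0.67410 O.
33.79 wt% SiO2 ÷ 60.083 g/mol = 0.56239 mol, giving 0.56239 Si and 1.12478 O.
Oxygen sums to 2.24871; scaling by 4/2.24871 = 1.77880 puts the formula on 4 O.
Fe: 0.67410 × 1.77880 = 1.199 atoms per formula unit.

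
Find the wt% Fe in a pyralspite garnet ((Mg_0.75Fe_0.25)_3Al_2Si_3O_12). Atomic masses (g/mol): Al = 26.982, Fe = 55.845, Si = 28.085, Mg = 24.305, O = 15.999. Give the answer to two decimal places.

Molar mass of (Mg_0.75Fe_0.25)_3Al_2Si_3O_12: 2.25·24.305 + 0.75·55.845 + 2·26.982 + 3·28.085 + 12·15.999 = 426.777 g/mol.
Mass of Fe per formula unit: 0.75 × 55.845 = 41.884 g.
Weight fraction Fe = 41.884 / 426.777 = 0.0981.

9.81 weight percent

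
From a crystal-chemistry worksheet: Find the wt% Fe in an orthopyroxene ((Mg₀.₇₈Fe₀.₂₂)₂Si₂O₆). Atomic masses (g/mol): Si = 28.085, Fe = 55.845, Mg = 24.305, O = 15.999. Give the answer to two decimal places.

11.45 wt%

M((Mg₀.₇₈Fe₀.₂₂)₂Si₂O₆) = 214.652 g/mol.
Fe contributes 0.44 × 55.845 = 24.572 g per mole.
24.572/214.652 = 0.1145 → 11.45%.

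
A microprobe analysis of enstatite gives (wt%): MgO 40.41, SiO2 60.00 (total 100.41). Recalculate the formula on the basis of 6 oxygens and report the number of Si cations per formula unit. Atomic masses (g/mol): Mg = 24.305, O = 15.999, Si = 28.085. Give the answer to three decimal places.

40.41 wt% MgO ÷ 40.304 g/mol = 1.00263 mol, giving 1.00263 Mg and 1.00263 O.
60.00 wt% SiO2 ÷ 60.083 g/mol = 0.99862 mol, giving 0.99862 Si and 1.99724 O.
Oxygen sums to 2.99987; scaling by 6/2.99987 = 2.00009 puts the formula on 6 O.
Si: 0.99862 × 2.00009 = 1.997 atoms per formula unit.

1.997 Si apfu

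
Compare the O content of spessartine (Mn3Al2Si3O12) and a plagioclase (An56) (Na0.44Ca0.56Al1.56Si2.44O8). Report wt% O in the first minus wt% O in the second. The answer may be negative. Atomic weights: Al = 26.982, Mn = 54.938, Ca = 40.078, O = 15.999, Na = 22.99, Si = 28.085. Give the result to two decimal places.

-8.42 percentage points

First mineral: 191.988 g O in 495.021 g formula = 38.78 wt% O.
Second mineral: 127.992 g O in 271.171 g formula = 47.20 wt% O.
38.78% − 47.20% gives a difference of -8.42 percentage points.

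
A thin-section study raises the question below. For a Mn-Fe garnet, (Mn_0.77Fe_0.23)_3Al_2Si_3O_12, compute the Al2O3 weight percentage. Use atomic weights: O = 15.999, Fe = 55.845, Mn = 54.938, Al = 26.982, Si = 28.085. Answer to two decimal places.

20.57 wt%

M((Mn_0.77Fe_0.23)_3Al_2Si_3O_12) = 495.647 g/mol; M(Al2O3) = 101.961 g/mol.
Moles Al2O3 per formula unit = 2 Al ÷ 2 = 1.0000.
Al2O3 fraction = (1.0000 × 101.961) / 495.647 = 101.961/495.647 = 0.2057.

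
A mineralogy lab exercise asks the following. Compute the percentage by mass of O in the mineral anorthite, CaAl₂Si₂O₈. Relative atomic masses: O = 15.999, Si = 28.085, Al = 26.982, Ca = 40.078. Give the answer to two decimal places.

46.01 mass %

M(CaAl₂Si₂O₈) = 278.204 g/mol.
O contributes 8 × 15.999 = 127.992 g per mole.
127.992/278.204 = 0.4601 → 46.01%.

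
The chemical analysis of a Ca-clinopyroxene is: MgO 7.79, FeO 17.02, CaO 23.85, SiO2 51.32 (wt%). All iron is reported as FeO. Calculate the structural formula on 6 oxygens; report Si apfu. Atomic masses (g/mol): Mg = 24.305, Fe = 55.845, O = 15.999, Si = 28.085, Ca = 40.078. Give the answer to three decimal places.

MgO (M=40.304): mol = 0.19328; Mg = 0.19328, O = 0.19328.
FeO (M=71.844): mol = 0.23690; Fe = 0.23690, O = 0.23690.
CaO (M=56.077): mol = 0.42531; Ca = 0.42531, O = 0.42531.
SiO2 (M=60.083): mol = 0.85415; Si = 0.85415, O = 1.70830.
ΣO = 2.56379; factor = 6/ΣO = 2.34029.
Si apfu = 0.85415 × 2.34029 = 1.999.

1.999 Si apfu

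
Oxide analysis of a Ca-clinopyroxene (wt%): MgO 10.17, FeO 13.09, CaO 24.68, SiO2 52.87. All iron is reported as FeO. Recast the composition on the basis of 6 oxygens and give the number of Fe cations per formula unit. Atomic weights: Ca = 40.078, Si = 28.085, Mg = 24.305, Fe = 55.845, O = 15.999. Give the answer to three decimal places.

10.17 wt% MgO ÷ 40.304 g/mol = 0.25233 mol, giving 0.25233 Mg and 0.25233 O.
13.09 wt% FeO ÷ 71.844 g/mol = 0.18220 mol, giving 0.18220 Fe and 0.18220 O.
24.68 wt% CaO ÷ 56.077 g/mol = 0.44011 mol, giving 0.44011 Ca and 0.44011 O.
52.87 wt% SiO2 ÷ 60.083 g/mol = 0.87995 mol, giving 0.87995 Si and 1.75990 O.
Oxygen sums to 2.63454; scaling by 6/2.63454 = 2.27744 puts the formula on 6 O.
Fe: 0.18220 × 2.27744 = 0.415 atoms per formula unit.

0.415 Fe apfu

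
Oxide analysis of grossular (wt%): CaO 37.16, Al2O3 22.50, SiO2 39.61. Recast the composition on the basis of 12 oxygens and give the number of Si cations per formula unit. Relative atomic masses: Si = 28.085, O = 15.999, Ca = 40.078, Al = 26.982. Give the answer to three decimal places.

CaO: 37.16/56.077 = 0.66266 mol → 0.66266 mol Ca, 0.66266 mol O.
Al2O3: 22.50/101.961 = 0.22067 mol → 0.44134 mol Al, 0.66201 mol O.
SiO2: 39.61/60.083 = 0.65925 mol → 0.65925 mol Si, 1.31850 mol O.
Total oxygen = 2.64317 mol. Normalization factor = 12/2.64317 = 4.54000.
Si per 12 O = 0.65925 × 4.54000 = 2.993.

2.993 Si apfu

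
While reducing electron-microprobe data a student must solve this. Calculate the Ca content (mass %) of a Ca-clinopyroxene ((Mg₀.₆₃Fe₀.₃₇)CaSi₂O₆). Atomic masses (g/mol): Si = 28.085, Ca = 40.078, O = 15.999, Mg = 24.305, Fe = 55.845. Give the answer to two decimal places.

17.56 mass %

Formula mass = 0.63*24.305 + 0.37*55.845 + 1*40.078 + 2*28.085 + 6*15.999 = 228.217 g/mol, of which 40.078 g is Ca.
So Ca makes up 40.078/228.217 = 0.1756 of the mass, i.e. 17.56%.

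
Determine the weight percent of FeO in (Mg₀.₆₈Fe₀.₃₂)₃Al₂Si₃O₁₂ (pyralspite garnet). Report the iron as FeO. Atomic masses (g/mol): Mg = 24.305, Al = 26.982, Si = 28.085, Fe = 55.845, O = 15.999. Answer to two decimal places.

15.91 wt%

Formula mass = 433.400 g/mol.
0.96 Fe → 0.9600 mol FeO per formula unit; M(FeO) = 71.844, so FeO mass = 68.970 g.
68.970/433.400 × 100 = 15.91 wt%.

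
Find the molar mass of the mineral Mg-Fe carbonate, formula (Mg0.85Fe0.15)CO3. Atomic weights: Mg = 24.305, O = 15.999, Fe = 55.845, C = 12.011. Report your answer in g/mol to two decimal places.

The formula mass is the sum 0.85(24.305) + 0.15(55.845) + 1(12.011) + 3(15.999).

89.04 g/mol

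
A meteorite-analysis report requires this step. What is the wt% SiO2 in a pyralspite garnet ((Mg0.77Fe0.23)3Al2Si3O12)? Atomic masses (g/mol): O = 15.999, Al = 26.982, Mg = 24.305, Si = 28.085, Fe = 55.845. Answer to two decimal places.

M((Mg0.77Fe0.23)3Al2Si3O12) = 424.885 g/mol; M(SiO2) = 60.083 g/mol.
Moles SiO2 per formula unit = 3 Si ÷ 1 = 3.0000.
SiO2 fraction = (3.0000 × 60.083) / 424.885 = 180.249/424.885 = 0.4242.

42.42 wt%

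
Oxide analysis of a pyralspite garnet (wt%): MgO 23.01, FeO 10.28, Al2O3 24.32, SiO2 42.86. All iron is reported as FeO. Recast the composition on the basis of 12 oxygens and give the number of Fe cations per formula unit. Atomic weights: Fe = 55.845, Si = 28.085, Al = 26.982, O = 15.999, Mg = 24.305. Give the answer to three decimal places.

MgO (M=40.304): mol = 0.57091; Mg = 0.57091, O = 0.57091.
FeO (M=71.844): mol = 0.14309; Fe = 0.14309, O = 0.14309.
Al2O3 (M=101.961): mol = 0.23852; Al = 0.47704, O = 0.71556.
SiO2 (M=60.083): mol = 0.71335; Si = 0.71335, O = 1.42670.
ΣO = 2.85626; factor = 12/ΣO = 4.20130.
Fe apfu = 0.14309 × 4.20130 = 0.601.

0.601 Fe apfu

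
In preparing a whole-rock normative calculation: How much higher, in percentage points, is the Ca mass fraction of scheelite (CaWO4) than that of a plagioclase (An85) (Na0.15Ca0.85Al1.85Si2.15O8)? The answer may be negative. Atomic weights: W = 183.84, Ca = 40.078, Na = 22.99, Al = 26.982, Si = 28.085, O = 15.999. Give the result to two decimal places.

1.57 percentage points

Ca in CaWO4: molar mass 287.914 g/mol; 1×40.078 = 40.078 g → 13.92 wt%.
Ca in Na0.15Ca0.85Al1.85Si2.15O8: molar mass 275.806 g/mol; 0.85×40.078 = 34.066 g → 12.35 wt%.
Difference = 13.92 − 12.35 = 1.57 percentage points.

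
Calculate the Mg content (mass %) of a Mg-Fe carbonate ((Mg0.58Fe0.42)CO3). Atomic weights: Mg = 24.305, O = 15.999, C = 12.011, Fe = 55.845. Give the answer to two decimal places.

14.45 mass %

Molar mass of (Mg0.58Fe0.42)CO3: 0.58×24.305 + 0.42×55.845 + 1×12.011 + 3×15.999 = 97.560 g/mol.
Mass of Mg per formula unit: 0.58 × 24.305 = 14.097 g.
Weight fraction Mg = 14.097 / 97.560 = 0.1445.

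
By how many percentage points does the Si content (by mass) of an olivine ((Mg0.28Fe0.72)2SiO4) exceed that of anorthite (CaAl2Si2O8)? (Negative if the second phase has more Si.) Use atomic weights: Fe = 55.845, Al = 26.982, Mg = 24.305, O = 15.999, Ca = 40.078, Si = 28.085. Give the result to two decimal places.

Si in (Mg0.28Fe0.72)2SiO4: molar mass 186.109 g/mol; 1×28.085 = 28.085 g → 15.09 wt%.
Si in CaAl2Si2O8: molar mass 278.204 g/mol; 2×28.085 = 56.170 g → 20.19 wt%.
Difference = 15.09 − 20.19 = -5.10 percentage points.

-5.10 percentage points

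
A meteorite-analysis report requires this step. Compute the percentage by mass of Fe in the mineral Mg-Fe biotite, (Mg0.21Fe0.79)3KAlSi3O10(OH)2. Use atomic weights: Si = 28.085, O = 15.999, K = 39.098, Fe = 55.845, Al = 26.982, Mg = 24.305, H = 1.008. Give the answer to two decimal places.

26.90 wt%

M((Mg0.21Fe0.79)3KAlSi3O10(OH)2) = 492.004 g/mol.
Fe contributes 2.37 × 55.845 = 132.353 g per mole.
132.353/492.004 = 0.2690 → 26.90%.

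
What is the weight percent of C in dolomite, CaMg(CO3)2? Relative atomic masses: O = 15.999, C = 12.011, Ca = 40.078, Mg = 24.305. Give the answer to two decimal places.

Molar mass of CaMg(CO3)2: 1*40.078 + 1*24.305 + 2*12.011 + 6*15.999 = 184.399 g/mol.
Mass of C per formula unit: 2 × 12.011 = 24.022 g.
Weight fraction C = 24.022 / 184.399 = 0.1303.

13.03 mass %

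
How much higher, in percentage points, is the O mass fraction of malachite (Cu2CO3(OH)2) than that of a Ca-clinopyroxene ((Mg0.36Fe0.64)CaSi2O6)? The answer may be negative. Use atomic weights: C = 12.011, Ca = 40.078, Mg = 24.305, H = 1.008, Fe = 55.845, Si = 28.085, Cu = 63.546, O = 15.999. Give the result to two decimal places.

-4.37 percentage points

First mineral: 79.995 g O in 221.114 g formula = 36.18 wt% O.
Second mineral: 95.994 g O in 236.733 g formula = 40.55 wt% O.
36.18% − 40.55% gives a difference of -4.37 percentage points.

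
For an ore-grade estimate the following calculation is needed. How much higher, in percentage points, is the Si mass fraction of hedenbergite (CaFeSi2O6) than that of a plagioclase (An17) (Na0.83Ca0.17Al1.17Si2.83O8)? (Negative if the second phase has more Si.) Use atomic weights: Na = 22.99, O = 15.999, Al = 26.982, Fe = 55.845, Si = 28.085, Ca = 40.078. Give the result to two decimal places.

-7.36 percentage points

M(CaFeSi2O6) = 248.087 g/mol, so wt% Si = 56.170/248.087 × 100 = 22.64%.
M(Na0.83Ca0.17Al1.17Si2.83O8) = 264.936 g/mol, so wt% Si = 79.481/264.936 × 100 = 30.00%.
22.64 − 30.00 = -7.36 pp.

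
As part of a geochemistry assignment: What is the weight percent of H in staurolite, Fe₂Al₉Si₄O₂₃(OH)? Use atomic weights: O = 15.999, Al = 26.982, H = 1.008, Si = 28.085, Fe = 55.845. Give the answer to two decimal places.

0.12 mass %

Formula mass = 2×55.845 + 9×26.982 + 4×28.085 + 24×15.999 + 1×1.008 = 851.852 g/mol, of which 1.008 g is H.
So H makes up 1.008/851.852 = 0.0012 of the mass, i.e. 0.12%.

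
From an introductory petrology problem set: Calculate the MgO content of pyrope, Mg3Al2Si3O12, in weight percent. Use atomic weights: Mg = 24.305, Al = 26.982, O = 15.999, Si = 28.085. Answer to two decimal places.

Formula mass = 403.122 g/mol.
3 Mg → 3.0000 mol MgO per formula unit; M(MgO) = 40.304, so MgO mass = 120.912 g.
120.912/403.122 × 100 = 29.99 wt%.

29.99 wt%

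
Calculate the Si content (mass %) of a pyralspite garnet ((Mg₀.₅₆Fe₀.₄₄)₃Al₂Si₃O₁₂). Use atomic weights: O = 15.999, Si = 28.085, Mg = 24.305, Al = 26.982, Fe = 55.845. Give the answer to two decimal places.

Formula mass = 1.68·24.305 + 1.32·55.845 + 2·26.982 + 3·28.085 + 12·15.999 = 444.755 g/mol, of which 84.255 g is Si.
So Si makes up 84.255/444.755 = 0.1894 of the mass, i.e. 18.94%.

18.94 mass %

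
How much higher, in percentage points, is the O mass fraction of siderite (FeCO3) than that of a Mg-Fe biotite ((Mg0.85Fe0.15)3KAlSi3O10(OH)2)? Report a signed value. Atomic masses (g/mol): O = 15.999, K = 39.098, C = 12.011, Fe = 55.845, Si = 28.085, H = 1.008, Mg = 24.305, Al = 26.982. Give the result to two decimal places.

-3.07 percentage points

M(FeCO3) = 115.853 g/mol, so wt% O = 47.997/115.853 × 100 = 41.43%.
M((Mg0.85Fe0.15)3KAlSi3O10(OH)2) = 431.447 g/mol, so wt% O = 191.988/431.447 × 100 = 44.50%.
41.43 − 44.50 = -3.07 pp.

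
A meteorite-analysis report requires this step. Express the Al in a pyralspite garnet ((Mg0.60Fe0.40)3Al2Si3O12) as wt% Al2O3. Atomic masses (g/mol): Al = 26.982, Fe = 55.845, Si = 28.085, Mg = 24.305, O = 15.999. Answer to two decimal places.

M((Mg0.60Fe0.40)3Al2Si3O12) = 440.970 g/mol; M(Al2O3) = 101.961 g/mol.
Moles Al2O3 per formula unit = 2 Al ÷ 2 = 1.0000.
Al2O3 fraction = (1.0000 × 101.961) / 440.970 = 101.961/440.970 = 0.2312.

23.12 wt%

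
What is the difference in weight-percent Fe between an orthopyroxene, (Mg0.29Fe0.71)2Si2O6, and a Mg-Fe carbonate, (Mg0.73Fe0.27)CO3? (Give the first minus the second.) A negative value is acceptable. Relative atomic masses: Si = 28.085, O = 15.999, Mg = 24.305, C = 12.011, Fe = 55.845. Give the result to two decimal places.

M((Mg0.29Fe0.71)2Si2O6) = 245.561 g/mol, so wt% Fe = 79.300/245.561 × 100 = 32.29%.
M((Mg0.73Fe0.27)CO3) = 92.829 g/mol, so wt% Fe = 15.078/92.829 × 100 = 16.24%.
32.29 − 16.24 = 16.05 pp.

16.05 percentage points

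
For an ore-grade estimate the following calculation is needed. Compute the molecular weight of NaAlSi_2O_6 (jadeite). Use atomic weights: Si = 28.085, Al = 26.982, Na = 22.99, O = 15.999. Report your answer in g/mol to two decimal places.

Na: 1 × 22.99 = 22.9900
Al: 1 × 26.982 = 26.9820
Si: 2 × 28.085 = 56.1700
O: 6 × 15.999 = 95.9940
Summing the contributions gives the formula mass.

202.14 g/mol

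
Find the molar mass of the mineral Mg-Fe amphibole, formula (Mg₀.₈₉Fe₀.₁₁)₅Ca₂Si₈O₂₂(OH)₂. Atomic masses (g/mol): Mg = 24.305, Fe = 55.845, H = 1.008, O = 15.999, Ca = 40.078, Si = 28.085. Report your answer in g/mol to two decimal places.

The formula mass is the sum 4.45·24.305 + 0.55·55.845 + 2·40.078 + 8·28.085 + 24·15.999 + 2·1.008.

829.70 g/mol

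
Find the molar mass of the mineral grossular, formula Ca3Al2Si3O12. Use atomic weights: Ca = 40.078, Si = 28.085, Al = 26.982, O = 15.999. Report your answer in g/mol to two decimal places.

Ca: 3 × 40.078 = 120.2340
Al: 2 × 26.982 = 53.9640
Si: 3 × 28.085 = 84.2550
O: 12 × 15.999 = 191.9880
Summing the contributions gives the formula mass.

450.44 g/mol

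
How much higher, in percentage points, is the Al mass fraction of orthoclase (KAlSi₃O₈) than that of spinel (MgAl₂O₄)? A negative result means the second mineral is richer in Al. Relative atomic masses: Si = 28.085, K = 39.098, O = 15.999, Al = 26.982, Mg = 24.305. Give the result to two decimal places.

Al in KAlSi₃O₈: molar mass 278.327 g/mol; 1×26.982 = 26.982 g → 9.69 wt%.
Al in MgAl₂O₄: molar mass 142.265 g/mol; 2×26.982 = 53.964 g → 37.93 wt%.
Difference = 9.69 − 37.93 = -28.24 percentage points.

-28.24 percentage points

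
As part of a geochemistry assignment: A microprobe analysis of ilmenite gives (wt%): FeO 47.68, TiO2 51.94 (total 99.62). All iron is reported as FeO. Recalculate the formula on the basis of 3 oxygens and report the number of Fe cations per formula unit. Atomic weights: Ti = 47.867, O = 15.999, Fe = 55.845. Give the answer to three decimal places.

FeO: 47.68/71.844 = 0.66366 mol → 0.66366 mol Fe, 0.66366 mol O.
TiO2: 51.94/79.865 = 0.65035 mol → 0.65035 mol Ti, 1.30070 mol O.
Total oxygen = 1.96436 mol. Normalization factor = 3/1.96436 = 1.52721.
Fe per 3 O = 0.66366 × 1.52721 = 1.014.

1.014 Fe apfu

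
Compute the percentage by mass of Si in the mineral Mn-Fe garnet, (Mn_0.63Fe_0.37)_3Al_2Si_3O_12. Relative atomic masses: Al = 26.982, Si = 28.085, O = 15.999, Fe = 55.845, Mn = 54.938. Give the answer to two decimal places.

16.99 mass %

Molar mass of (Mn_0.63Fe_0.37)_3Al_2Si_3O_12: 1.89·54.938 + 1.11·55.845 + 2·26.982 + 3·28.085 + 12·15.999 = 496.028 g/mol.
Mass of Si per formula unit: 3 × 28.085 = 84.255 g.
Weight fraction Si = 84.255 / 496.028 = 0.1699.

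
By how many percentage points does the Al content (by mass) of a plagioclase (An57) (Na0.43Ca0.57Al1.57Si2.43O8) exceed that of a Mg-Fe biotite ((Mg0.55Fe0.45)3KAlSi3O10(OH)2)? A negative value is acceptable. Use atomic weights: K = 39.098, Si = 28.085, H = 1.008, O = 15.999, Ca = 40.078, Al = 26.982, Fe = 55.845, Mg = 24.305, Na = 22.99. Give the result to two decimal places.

First mineral: 42.362 g Al in 271.330 g formula = 15.61 wt% Al.
Second mineral: 26.982 g Al in 459.833 g formula = 5.87 wt% Al.
15.61% − 5.87% gives a difference of 9.74 percentage points.

9.74 percentage points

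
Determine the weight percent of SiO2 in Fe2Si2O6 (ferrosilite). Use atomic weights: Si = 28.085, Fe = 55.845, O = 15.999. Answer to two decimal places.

45.54 wt%

M(Fe2Si2O6) = 263.854 g/mol; M(SiO2) = 60.083 g/mol.
Moles SiO2 per formula unit = 2 Si ÷ 1 = 2.0000.
SiO2 fraction = (2.0000 × 60.083) / 263.854 = 120.166/263.854 = 0.4554.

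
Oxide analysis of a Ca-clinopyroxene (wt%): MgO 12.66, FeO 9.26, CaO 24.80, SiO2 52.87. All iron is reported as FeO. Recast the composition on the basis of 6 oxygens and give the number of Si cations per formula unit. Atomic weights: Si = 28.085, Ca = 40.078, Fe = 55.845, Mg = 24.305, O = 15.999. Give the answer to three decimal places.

MgO: 12.66/40.304 = 0.31411 mol → 0.31411 mol Mg, 0.31411 mol O.
FeO: 9.26/71.844 = 0.12889 mol → 0.12889 mol Fe, 0.12889 mol O.
CaO: 24.80/56.077 = 0.44225 mol → 0.44225 mol Ca, 0.44225 mol O.
SiO2: 52.87/60.083 = 0.87995 mol → 0.87995 mol Si, 1.75990 mol O.
Total oxygen = 2.64515 mol. Normalization factor = 6/2.64515 = 2.26830.
Si per 6 O = 0.87995 × 2.26830 = 1.996.

1.996 Si apfu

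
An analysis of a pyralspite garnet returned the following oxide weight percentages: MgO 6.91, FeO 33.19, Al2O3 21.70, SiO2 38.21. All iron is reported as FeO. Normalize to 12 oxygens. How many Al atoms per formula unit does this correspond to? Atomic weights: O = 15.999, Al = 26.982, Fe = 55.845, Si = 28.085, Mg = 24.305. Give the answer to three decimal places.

MgO: 6.91/40.304 = 0.17145 mol → 0.17145 mol Mg, 0.17145 mol O.
FeO: 33.19/71.844 = 0.46197 mol → 0.46197 mol Fe, 0.46197 mol O.
Al2O3: 21.70/101.961 = 0.21283 mol → 0.42566 mol Al, 0.63849 mol O.
SiO2: 38.21/60.083 = 0.63595 mol → 0.63595 mol Si, 1.27190 mol O.
Total oxygen = 2.54381 mol. Normalization factor = 12/2.54381 = 4.71733.
Al per 12 O = 0.42566 × 4.71733 = 2.008.

2.008 Al apfu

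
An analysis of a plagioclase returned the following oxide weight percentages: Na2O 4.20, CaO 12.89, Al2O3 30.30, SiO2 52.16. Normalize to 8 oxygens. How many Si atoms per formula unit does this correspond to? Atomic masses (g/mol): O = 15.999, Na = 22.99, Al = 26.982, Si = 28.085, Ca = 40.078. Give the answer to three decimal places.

2.374 Si apfu

Na2O: 4.20/61.979 = 0.06776 mol → 0.13552 mol Na, 0.06776 mol O.
CaO: 12.89/56.077 = 0.22986 mol → 0.22986 mol Ca, 0.22986 mol O.
Al2O3: 30.30/101.961 = 0.29717 mol → 0.59434 mol Al, 0.89151 mol O.
SiO2: 52.16/60.083 = 0.86813 mol → 0.86813 mol Si, 1.73626 mol O.
Total oxygen = 2.92539 mol. Normalization factor = 8/2.92539 = 2.73468.
Si per 8 O = 0.86813 × 2.73468 = 2.374.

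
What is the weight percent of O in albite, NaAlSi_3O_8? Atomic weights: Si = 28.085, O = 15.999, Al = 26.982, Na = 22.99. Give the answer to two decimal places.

Formula mass = 1×22.99 + 1×26.982 + 3×28.085 + 8×15.999 = 262.219 g/mol, of which 127.992 g is O.
So O makes up 127.992/262.219 = 0.4881 of the mass, i.e. 48.81%.

48.81 weight percent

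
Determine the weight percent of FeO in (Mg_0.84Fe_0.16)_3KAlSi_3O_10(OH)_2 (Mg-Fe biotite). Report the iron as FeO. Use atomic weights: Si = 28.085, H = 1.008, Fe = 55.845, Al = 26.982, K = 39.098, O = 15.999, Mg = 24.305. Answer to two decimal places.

7.98 wt%

M((Mg_0.84Fe_0.16)_3KAlSi_3O_10(OH)_2) = 432.393 g/mol; M(FeO) = 71.844 g/mol.
Moles FeO per formula unit = 0.48 Fe ÷ 1 = 0.4800.
FeO fraction = (0.4800 × 71.844) / 432.393 = 34.485/432.393 = 0.0798.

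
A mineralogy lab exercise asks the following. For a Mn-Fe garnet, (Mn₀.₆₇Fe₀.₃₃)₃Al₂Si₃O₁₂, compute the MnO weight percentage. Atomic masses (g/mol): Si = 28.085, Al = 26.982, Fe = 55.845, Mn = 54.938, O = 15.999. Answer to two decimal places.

28.75 wt%

M((Mn₀.₆₇Fe₀.₃₃)₃Al₂Si₃O₁₂) = 495.919 g/mol; M(MnO) = 70.937 g/mol.
Moles MnO per formula unit = 2.01 Mn ÷ 1 = 2.0100.
MnO fraction = (2.0100 × 70.937) / 495.919 = 142.583/495.919 = 0.2875.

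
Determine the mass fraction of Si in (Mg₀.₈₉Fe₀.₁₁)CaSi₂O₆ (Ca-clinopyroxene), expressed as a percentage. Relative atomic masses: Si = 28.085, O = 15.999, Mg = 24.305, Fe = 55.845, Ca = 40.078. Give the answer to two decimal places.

25.53 mass %

Formula mass = 0.89*24.305 + 0.11*55.845 + 1*40.078 + 2*28.085 + 6*15.999 = 220.016 g/mol, of which 56.170 g is Si.
So Si makes up 56.170/220.016 = 0.2553 of the mass, i.e. 25.53%.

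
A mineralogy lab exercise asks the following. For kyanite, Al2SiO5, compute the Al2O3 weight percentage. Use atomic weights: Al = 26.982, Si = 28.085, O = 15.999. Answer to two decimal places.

62.92 wt%

Formula mass = 162.044 g/mol.
2 Al → 1.0000 mol Al2O3 per formula unit; M(Al2O3) = 101.961, so Al2O3 mass = 101.961 g.
101.961/162.044 × 100 = 62.92 wt%.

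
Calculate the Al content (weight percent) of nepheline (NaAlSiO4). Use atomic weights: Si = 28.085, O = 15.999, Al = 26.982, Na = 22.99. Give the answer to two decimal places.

18.99 weight percent

Formula mass = 1·22.99 + 1·26.982 + 1·28.085 + 4·15.999 = 142.053 g/mol, of which 26.982 g is Al.
So Al makes up 26.982/142.053 = 0.1899 of the mass, i.e. 18.99%.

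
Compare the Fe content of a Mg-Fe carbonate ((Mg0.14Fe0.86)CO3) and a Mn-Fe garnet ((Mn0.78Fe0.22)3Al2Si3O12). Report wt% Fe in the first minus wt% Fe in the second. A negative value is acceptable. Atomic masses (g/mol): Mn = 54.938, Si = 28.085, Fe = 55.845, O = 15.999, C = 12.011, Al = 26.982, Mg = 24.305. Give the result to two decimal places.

M((Mg0.14Fe0.86)CO3) = 111.437 g/mol, so wt% Fe = 48.027/111.437 × 100 = 43.10%.
M((Mn0.78Fe0.22)3Al2Si3O12) = 495.620 g/mol, so wt% Fe = 36.858/495.620 × 100 = 7.44%.
43.10 − 7.44 = 35.66 pp.

35.66 percentage points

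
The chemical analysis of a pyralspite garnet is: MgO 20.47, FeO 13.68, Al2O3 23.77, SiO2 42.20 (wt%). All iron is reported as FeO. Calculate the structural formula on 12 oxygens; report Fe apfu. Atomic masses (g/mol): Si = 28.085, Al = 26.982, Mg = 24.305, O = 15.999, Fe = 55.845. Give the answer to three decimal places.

20.47 wt% MgO ÷ 40.304 g/mol = 0.50789 mol, giving 0.50789 Mg and 0.50789 O.
13.68 wt% FeO ÷ 71.844 g/mol = 0.19041 mol, giving 0.19041 Fe and 0.19041 O.
23.77 wt% Al2O3 ÷ 101.961 g/mol = 0.23313 mol, giving 0.46626 Al and 0.69939 O.
42.20 wt% SiO2 ÷ 60.083 g/mol = 0.70236 mol, giving 0.70236 Si and 1.40472 O.
Oxygen sums to 2.80241; scaling by 12/2.80241 = 4.28203 puts the formula on 12 O.
Fe: 0.19041 × 4.28203 = 0.815 atoms per formula unit.

0.815 Fe apfu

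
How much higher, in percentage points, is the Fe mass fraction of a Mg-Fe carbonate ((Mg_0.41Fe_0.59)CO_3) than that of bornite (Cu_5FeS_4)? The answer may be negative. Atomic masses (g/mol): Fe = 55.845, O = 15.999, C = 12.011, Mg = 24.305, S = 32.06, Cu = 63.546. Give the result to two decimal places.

20.88 percentage points

First mineral: 32.949 g Fe in 102.922 g formula = 32.01 wt% Fe.
Second mineral: 55.845 g Fe in 501.815 g formula = 11.13 wt% Fe.
32.01% − 11.13% gives a difference of 20.88 percentage points.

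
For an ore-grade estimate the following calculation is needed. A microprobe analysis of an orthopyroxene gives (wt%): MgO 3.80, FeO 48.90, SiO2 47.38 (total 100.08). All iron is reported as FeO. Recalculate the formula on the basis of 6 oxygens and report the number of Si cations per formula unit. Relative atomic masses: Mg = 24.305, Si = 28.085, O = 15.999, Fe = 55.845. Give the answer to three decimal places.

MgO (M=40.304): mol = 0.09428; Mg = 0.09428, O = 0.09428.
FeO (M=71.844): mol = 0.68064; Fe = 0.68064, O = 0.68064.
SiO2 (M=60.083): mol = 0.78858; Si = 0.78858, O = 1.57716.
ΣO = 2.35208; factor = 6/ΣO = 2.55093.
Si apfu = 0.78858 × 2.55093 = 2.012.

2.012 Si apfu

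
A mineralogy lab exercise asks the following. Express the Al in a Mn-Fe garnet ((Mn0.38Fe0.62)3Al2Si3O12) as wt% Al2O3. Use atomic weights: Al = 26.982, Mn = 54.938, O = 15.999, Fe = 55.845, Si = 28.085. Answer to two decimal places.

M((Mn0.38Fe0.62)3Al2Si3O12) = 496.708 g/mol; M(Al2O3) = 101.961 g/mol.
Moles Al2O3 per formula unit = 2 Al ÷ 2 = 1.0000.
Al2O3 fraction = (1.0000 × 101.961) / 496.708 = 101.961/496.708 = 0.2053.

20.53 wt%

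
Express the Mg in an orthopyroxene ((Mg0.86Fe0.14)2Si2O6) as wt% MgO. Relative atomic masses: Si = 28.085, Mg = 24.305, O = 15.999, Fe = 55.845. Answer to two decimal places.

M((Mg0.86Fe0.14)2Si2O6) = 209.605 g/mol; M(MgO) = 40.304 g/mol.
Moles MgO per formula unit = 1.72 Mg ÷ 1 = 1.7200.
MgO fraction = (1.7200 × 40.304) / 209.605 = 69.323/209.605 = 0.3307.

33.07 wt%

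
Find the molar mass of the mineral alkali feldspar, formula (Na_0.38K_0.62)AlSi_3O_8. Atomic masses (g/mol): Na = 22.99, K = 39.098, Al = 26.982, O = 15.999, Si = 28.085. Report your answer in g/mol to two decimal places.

272.21 g/mol

Na: 0.38 × 22.99 = 8.7362
K: 0.62 × 39.098 = 24.2408
Al: 1 × 26.982 = 26.9820
Si: 3 × 28.085 = 84.2550
O: 8 × 15.999 = 127.9920
Summing the contributions gives the formula mass.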